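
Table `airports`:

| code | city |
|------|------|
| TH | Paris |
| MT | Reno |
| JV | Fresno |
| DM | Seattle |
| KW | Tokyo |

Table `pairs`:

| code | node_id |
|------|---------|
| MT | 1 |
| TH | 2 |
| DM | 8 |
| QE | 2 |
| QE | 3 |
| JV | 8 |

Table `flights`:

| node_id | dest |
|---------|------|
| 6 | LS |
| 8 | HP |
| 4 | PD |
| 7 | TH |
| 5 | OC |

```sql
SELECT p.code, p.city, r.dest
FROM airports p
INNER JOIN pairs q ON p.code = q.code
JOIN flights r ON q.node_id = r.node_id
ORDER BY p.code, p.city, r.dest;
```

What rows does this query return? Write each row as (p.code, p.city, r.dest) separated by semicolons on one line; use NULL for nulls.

(DM, Seattle, HP); (JV, Fresno, HP)

Evaluate left to right. First `airports p INNER JOIN pairs q` on code: 4 row(s).
Then INNER JOIN `flights r` on node_id: keep only rows whose q.node_id appears in r.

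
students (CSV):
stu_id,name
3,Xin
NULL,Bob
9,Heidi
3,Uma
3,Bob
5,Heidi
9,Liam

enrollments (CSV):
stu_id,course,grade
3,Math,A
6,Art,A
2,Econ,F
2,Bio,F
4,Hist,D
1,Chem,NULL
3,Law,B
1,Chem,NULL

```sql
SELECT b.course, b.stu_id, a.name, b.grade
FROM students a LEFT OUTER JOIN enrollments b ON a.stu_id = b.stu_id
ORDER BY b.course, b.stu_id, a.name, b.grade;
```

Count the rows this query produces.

10

LEFT JOIN keeps every row from `students`; unmatched rows get NULL for `enrollments`'s columns.
Matching on a.stu_id = b.stu_id. A NULL in a compared column never satisfies the condition.
Matched pairs: 6; unmatched a rows kept: 4.
Total: 6 matched + 4 padded = 10 rows.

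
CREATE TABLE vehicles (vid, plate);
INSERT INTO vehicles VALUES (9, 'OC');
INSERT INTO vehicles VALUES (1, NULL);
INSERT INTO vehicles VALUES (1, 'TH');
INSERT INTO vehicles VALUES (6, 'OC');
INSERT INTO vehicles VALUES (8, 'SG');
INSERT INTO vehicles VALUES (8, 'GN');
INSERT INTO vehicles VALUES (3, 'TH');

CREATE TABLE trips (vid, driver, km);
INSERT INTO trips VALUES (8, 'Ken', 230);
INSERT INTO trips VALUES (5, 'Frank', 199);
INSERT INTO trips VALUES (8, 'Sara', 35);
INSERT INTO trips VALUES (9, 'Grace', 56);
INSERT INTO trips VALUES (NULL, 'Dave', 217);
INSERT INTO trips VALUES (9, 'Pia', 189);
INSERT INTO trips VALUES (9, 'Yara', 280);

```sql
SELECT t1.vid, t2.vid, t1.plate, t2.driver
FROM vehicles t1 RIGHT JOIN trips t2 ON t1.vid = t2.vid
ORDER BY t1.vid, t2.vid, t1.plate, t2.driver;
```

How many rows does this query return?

9

RIGHT JOIN keeps every row from `trips`; unmatched rows get NULL for `vehicles`'s columns.
Matching on t1.vid = t2.vid. A NULL in a compared column never satisfies the condition.
Matched pairs: 7; unmatched t2 rows kept: 2.
Total: 7 matched + 2 padded = 9 rows.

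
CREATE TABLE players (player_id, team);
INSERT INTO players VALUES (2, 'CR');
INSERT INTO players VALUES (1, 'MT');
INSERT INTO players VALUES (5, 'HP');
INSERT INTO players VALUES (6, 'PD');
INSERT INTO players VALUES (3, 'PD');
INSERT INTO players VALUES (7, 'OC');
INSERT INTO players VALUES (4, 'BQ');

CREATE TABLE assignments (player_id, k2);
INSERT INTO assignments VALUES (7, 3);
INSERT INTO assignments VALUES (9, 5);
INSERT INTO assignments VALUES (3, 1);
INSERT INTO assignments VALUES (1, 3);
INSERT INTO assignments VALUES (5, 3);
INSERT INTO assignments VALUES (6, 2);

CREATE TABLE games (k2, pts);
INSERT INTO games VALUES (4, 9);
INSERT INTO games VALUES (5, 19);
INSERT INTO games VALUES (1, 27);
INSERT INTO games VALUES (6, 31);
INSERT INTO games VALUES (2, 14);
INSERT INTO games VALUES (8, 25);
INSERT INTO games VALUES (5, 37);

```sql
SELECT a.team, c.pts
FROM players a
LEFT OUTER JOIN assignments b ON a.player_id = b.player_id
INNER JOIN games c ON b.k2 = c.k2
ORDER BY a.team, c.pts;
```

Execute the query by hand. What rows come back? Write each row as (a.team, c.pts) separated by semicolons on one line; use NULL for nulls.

(PD, 14); (PD, 27)

Step 1 — a LEFT JOIN b on player_id → 7 row(s).
Then INNER JOIN `games c` on k2: keep only rows whose b.k2 appears in c.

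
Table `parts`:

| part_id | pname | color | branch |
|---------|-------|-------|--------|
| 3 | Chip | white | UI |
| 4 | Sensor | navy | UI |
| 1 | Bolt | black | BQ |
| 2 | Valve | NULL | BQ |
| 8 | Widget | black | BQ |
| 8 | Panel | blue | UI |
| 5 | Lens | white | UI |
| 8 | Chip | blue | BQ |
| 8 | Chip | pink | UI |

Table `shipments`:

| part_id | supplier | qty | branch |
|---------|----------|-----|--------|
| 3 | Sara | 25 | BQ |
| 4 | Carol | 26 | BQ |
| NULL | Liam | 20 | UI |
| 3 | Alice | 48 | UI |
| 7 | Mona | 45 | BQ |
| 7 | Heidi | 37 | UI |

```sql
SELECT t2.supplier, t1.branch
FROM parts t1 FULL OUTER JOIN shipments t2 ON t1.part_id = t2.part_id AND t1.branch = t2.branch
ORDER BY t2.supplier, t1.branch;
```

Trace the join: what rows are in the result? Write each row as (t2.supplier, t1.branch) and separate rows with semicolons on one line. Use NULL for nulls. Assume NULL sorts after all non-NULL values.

(Alice, UI); (Carol, NULL); (Heidi, NULL); (Liam, NULL); (Mona, NULL); (Sara, NULL); (NULL, BQ); (NULL, BQ); (NULL, BQ); (NULL, BQ); (NULL, UI); (NULL, UI); (NULL, UI); (NULL, UI)

FULL OUTER JOIN keeps every row from both sides; unmatched rows get NULL for the other side's columns.
Matching on t1.part_id = t2.part_id AND t1.branch = t2.branch. A NULL in a compared column never satisfies the condition.
Matched pairs: 1; unmatched t1 rows kept: 8; unmatched t2 rows kept: 5.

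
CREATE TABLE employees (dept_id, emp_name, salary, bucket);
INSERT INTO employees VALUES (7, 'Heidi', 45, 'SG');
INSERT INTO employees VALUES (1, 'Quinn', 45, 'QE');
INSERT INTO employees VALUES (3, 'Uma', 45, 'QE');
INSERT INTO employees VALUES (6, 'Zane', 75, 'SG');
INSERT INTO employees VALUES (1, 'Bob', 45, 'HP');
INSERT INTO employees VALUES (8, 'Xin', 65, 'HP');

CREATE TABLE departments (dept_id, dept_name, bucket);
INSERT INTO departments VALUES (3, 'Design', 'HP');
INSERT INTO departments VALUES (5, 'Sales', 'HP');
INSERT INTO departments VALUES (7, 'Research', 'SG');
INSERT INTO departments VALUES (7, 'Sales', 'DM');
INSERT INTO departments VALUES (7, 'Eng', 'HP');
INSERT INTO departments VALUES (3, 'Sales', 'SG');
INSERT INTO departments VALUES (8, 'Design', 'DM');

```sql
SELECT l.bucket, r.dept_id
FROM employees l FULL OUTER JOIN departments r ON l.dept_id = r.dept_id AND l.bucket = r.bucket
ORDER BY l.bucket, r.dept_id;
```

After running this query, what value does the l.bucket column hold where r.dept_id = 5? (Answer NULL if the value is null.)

NULL

FULL OUTER JOIN keeps every row from both sides; unmatched rows get NULL for the other side's columns.
Matching on l.dept_id = r.dept_id AND l.bucket = r.bucket.
- l[0] dept_id=7, bucket=SG → 1 match(es) in r → 1 row(s).
- l[1] dept_id=1, bucket=QE → no match; kept with NULLs on the r side.
- l[2] dept_id=3, bucket=QE → no match; kept with NULLs on the r side.
- l[3] dept_id=6, bucket=SG → no match; kept with NULLs on the r side.
- l[4] dept_id=1, bucket=HP → no match; kept with NULLs on the r side.
- l[5] dept_id=8, bucket=HP → no match; kept with NULLs on the r side.
- 6 r row(s) had no l match → kept, l columns NULL.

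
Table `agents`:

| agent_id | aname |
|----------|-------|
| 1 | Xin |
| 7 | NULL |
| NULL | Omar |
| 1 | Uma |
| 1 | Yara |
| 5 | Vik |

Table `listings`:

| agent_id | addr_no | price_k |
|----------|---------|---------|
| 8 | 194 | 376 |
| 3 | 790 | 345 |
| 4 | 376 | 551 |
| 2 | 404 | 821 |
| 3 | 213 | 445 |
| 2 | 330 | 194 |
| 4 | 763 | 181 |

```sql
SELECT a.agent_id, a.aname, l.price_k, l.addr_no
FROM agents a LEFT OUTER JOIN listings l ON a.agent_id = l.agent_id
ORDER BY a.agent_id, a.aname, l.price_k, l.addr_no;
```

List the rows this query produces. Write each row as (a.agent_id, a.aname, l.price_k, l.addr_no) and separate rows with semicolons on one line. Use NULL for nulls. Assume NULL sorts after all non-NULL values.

(1, Uma, NULL, NULL); (1, Xin, NULL, NULL); (1, Yara, NULL, NULL); (5, Vik, NULL, NULL); (7, NULL, NULL, NULL); (NULL, Omar, NULL, NULL)

LEFT JOIN keeps every row from `agents`; unmatched rows get NULL for `listings`'s columns.
Matching on a.agent_id = l.agent_id. A NULL in a compared column never satisfies the condition.
Matched pairs: 0; unmatched a rows kept: 6.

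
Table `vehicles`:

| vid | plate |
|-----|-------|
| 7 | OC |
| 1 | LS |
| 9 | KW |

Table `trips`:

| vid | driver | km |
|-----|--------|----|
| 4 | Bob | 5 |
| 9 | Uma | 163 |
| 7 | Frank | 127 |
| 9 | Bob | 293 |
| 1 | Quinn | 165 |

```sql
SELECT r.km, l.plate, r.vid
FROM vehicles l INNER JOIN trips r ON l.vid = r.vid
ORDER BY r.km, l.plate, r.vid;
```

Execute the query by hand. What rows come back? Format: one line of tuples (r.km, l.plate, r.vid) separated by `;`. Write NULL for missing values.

(127, OC, 7); (163, KW, 9); (165, LS, 1); (293, KW, 9)

INNER JOIN keeps only pairs where the ON condition holds.
Matching on l.vid = r.vid.
Matched pairs: 4.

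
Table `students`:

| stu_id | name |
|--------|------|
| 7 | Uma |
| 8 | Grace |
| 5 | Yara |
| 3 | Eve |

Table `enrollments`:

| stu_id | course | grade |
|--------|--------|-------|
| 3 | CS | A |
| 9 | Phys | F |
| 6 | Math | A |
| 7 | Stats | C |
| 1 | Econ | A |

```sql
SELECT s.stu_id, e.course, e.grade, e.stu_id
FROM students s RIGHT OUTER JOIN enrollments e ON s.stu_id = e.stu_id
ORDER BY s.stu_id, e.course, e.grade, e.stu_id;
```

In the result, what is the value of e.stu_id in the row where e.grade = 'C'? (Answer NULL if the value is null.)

7

RIGHT JOIN keeps every row from `enrollments`; unmatched rows get NULL for `students`'s columns.
Matching on s.stu_id = e.stu_id.
- stu_id=7: 1 matching e row(s), so 1 row(s) emitted.
- stu_id=8: no matching e row.
- stu_id=5: no matching e row.
- stu_id=3: 1 matching e row(s), so 1 row(s) emitted.
- plus 3 unmatched e row(s), each kept with NULL s columns.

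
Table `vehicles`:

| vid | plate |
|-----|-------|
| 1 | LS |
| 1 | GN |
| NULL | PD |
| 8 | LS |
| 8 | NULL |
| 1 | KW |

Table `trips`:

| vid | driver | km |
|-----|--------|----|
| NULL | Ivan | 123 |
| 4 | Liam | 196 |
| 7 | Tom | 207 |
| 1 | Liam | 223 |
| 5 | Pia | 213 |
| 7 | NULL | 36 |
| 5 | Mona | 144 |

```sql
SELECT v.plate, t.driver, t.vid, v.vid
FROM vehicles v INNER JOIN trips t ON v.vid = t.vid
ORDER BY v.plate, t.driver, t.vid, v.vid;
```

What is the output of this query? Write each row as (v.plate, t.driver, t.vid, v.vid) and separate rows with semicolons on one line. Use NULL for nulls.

(GN, Liam, 1, 1); (KW, Liam, 1, 1); (LS, Liam, 1, 1)

INNER JOIN keeps only pairs where the ON condition holds.
Matching on v.vid = t.vid. A NULL in a compared column never satisfies the condition.
Matched pairs: 3.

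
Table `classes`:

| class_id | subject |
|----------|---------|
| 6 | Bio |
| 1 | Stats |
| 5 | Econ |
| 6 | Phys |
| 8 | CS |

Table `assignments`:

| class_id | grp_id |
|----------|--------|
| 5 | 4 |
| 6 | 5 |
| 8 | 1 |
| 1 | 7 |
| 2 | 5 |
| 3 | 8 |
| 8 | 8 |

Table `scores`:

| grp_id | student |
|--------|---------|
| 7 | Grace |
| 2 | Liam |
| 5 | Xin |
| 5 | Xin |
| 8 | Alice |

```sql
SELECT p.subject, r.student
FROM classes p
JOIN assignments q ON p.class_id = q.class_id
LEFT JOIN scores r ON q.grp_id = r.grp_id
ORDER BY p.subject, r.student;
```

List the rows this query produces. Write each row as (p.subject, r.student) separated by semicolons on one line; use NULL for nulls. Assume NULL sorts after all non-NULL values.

Step 1 — p INNER JOIN q on class_id → 6 row(s).
Then LEFT JOIN `scores r` on grp_id: each of those 6 rows is kept; rows whose q.grp_id has no match in r get NULL for r's columns.

(Bio, Xin); (Bio, Xin); (CS, Alice); (CS, NULL); (Econ, NULL); (Phys, Xin); (Phys, Xin); (Stats, Grace)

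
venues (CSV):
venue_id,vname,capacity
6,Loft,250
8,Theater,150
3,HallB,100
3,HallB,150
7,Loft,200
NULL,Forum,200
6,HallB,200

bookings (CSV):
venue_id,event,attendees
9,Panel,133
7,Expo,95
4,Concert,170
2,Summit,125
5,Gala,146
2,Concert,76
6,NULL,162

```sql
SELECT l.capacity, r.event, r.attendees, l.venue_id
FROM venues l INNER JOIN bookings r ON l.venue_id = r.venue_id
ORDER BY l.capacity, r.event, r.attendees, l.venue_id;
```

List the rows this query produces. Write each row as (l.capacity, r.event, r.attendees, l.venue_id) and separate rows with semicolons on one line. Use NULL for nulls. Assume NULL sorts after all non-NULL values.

(200, Expo, 95, 7); (200, NULL, 162, 6); (250, NULL, 162, 6)

INNER JOIN keeps only pairs where the ON condition holds.
Matching on l.venue_id = r.venue_id. A NULL in a compared column never satisfies the condition.
- venue_id=6: 1 matching r row(s), so 1 row(s) emitted.
- venue_id=8: no matching r row, dropped.
- venue_id=3: no matching r row, dropped.
- venue_id=3: no matching r row, dropped.
- venue_id=7: 1 matching r row(s), so 1 row(s) emitted.
- venue_id=NULL: no matching r row, dropped.
- venue_id=6: 1 matching r row(s), so 1 row(s) emitted.
After projecting and ordering:
l.capacity | r.event | r.attendees | l.venue_id
200 | Expo | 95 | 7
200 | NULL | 162 | 6
250 | NULL | 162 | 6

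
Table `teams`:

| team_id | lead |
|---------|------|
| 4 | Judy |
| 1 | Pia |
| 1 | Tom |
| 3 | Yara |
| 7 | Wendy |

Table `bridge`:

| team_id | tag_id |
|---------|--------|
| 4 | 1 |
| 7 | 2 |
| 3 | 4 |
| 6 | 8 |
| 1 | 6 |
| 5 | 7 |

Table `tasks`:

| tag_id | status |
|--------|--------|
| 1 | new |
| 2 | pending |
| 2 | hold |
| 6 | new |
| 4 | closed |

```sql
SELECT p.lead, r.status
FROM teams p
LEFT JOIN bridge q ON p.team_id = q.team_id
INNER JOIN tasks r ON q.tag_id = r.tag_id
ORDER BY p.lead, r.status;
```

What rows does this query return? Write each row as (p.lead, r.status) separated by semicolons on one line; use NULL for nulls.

Evaluate left to right. First `teams p LEFT JOIN bridge q` on team_id: 5 row(s).
Then INNER JOIN `tasks r` on tag_id: keep only rows whose q.tag_id appears in r.

(Judy, new); (Pia, new); (Tom, new); (Wendy, hold); (Wendy, pending); (Yara, closed)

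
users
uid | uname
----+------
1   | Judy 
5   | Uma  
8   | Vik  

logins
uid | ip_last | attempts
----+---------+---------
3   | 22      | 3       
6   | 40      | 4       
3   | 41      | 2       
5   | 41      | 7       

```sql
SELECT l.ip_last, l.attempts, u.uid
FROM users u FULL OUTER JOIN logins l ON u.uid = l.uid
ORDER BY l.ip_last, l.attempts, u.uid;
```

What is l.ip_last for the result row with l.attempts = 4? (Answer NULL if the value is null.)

FULL OUTER JOIN keeps every row from both sides; unmatched rows get NULL for the other side's columns.
Matching on u.uid = l.uid.
- u[0] uid=1 → no match; kept with NULLs on the l side.
- u[1] uid=5 → 1 match(es) in l → 1 row(s).
- u[2] uid=8 → no match; kept with NULLs on the l side.
- plus 3 unmatched l row(s), each kept with NULL u columns.

40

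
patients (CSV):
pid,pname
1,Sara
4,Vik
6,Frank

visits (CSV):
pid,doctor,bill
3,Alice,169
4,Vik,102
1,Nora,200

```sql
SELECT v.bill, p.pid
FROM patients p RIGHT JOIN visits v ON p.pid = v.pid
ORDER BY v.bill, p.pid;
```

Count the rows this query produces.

3

RIGHT JOIN keeps every row from `visits`; unmatched rows get NULL for `patients`'s columns.
Matching on p.pid = v.pid.
- p (pid=1) pairs with 1 row(s) of v.
- p (pid=4) pairs with 1 row(s) of v.
- p (pid=6) has no partner in v.
- 1 v row(s) had no p match → kept, p columns NULL.
Total: 2 matched + 1 padded = 3 rows.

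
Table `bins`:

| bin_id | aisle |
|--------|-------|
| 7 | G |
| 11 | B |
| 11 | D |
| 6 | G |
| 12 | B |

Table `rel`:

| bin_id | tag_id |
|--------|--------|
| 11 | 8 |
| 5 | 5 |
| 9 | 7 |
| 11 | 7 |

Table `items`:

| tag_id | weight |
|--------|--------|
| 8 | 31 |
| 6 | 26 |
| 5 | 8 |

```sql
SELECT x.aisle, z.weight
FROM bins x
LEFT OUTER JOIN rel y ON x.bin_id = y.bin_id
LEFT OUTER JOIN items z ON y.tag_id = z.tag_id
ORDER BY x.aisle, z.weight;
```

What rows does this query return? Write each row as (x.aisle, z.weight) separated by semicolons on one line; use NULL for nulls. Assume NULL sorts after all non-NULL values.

Evaluate left to right. First `bins x LEFT JOIN rel y` on bin_id: 7 row(s).
Then LEFT JOIN `items z` on tag_id: each of those 7 rows is kept; rows whose y.tag_id has no match in z get NULL for z's columns.

(B, 31); (B, NULL); (B, NULL); (D, 31); (D, NULL); (G, NULL); (G, NULL)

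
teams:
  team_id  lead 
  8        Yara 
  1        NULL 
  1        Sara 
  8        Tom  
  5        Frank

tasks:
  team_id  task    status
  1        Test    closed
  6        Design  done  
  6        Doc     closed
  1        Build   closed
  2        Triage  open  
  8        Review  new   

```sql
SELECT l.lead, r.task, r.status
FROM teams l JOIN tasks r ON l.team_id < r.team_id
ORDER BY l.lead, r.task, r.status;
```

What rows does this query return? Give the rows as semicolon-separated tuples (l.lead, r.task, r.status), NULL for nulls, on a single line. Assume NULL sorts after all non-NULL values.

(Frank, Design, done); (Frank, Doc, closed); (Frank, Review, new); (Sara, Design, done); (Sara, Doc, closed); (Sara, Review, new); (Sara, Triage, open); (NULL, Design, done); (NULL, Doc, closed); (NULL, Review, new); (NULL, Triage, open)

INNER JOIN keeps only pairs where the ON condition holds.
Matching on l.team_id < r.team_id.
Matched pairs: 11.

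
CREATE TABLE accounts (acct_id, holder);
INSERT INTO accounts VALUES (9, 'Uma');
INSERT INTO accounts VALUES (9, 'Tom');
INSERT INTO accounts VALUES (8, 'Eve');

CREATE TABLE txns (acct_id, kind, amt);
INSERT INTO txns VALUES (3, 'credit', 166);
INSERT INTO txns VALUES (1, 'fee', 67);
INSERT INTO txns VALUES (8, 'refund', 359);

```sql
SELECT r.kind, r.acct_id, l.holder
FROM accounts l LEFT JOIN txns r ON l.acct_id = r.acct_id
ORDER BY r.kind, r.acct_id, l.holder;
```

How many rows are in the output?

3

LEFT JOIN keeps every row from `accounts`; unmatched rows get NULL for `txns`'s columns.
Matching on l.acct_id = r.acct_id.
Matched pairs: 1; unmatched l rows kept: 2.
Total: 1 matched + 2 padded = 3 rows.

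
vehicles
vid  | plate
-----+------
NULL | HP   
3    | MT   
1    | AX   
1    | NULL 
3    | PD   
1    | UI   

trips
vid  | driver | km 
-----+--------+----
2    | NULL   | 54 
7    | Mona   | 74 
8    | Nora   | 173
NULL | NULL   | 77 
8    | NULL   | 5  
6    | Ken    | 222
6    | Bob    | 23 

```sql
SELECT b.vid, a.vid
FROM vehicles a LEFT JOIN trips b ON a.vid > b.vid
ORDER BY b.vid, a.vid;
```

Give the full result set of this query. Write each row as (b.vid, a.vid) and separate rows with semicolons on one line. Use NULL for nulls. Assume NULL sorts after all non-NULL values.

(2, 3); (2, 3); (NULL, 1); (NULL, 1); (NULL, 1); (NULL, NULL)

LEFT JOIN keeps every row from `vehicles`; unmatched rows get NULL for `trips`'s columns.
Matching on a.vid > b.vid. A NULL in a compared column never satisfies the condition.
- a row (vid=NULL): no match → kept, b columns NULL.
- a row (vid=3): matches 1 b row(s) → 1 output row(s).
- a row (vid=1): no match → kept, b columns NULL.
- a row (vid=1): no match → kept, b columns NULL.
- a row (vid=3): matches 1 b row(s) → 1 output row(s).
- a row (vid=1): no match → kept, b columns NULL.
After projecting and ordering:
b.vid | a.vid
2 | 3
2 | 3
NULL | 1
NULL | 1
NULL | 1
NULL | NULL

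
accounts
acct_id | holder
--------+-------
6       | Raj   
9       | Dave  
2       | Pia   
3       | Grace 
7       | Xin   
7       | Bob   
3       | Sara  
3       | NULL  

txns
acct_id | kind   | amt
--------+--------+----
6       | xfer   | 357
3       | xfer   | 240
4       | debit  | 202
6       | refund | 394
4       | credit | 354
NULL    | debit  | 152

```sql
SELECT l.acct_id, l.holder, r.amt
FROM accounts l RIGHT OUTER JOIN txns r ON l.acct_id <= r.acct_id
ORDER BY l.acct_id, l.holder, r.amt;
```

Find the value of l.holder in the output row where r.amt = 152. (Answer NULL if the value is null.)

NULL

RIGHT JOIN keeps every row from `txns`; unmatched rows get NULL for `accounts`'s columns.
Matching on l.acct_id <= r.acct_id. A NULL in a compared column never satisfies the condition.
Matched pairs: 22; unmatched r rows kept: 1.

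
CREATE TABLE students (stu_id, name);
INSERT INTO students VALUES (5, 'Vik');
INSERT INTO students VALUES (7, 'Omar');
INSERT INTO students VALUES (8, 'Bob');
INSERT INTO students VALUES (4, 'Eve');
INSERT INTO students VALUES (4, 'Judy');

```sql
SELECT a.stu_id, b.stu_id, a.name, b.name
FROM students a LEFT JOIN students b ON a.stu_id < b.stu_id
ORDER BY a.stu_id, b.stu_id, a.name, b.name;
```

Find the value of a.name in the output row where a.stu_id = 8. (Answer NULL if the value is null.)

Bob

LEFT JOIN keeps every row from `students a`; unmatched rows get NULL for `students b`'s columns.
Matching on a.stu_id < b.stu_id.
- a[0] stu_id=5 → 2 match(es) in b → 2 row(s).
- a[1] stu_id=7 → 1 match(es) in b → 1 row(s).
- a[2] stu_id=8 → no match; kept with NULLs on the b side.
- a[3] stu_id=4 → 3 match(es) in b → 3 row(s).
- a[4] stu_id=4 → 3 match(es) in b → 3 row(s).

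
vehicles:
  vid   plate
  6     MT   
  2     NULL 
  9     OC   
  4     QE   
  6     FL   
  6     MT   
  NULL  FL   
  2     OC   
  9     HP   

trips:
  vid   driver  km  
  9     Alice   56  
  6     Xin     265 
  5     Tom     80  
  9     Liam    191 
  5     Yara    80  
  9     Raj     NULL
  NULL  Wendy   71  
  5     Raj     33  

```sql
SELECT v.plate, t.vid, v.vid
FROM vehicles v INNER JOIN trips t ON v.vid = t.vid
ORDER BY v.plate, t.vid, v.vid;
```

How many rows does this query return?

INNER JOIN keeps only pairs where the ON condition holds.
Matching on v.vid = t.vid. A NULL in a compared column never satisfies the condition.
- vid=6: 1 matching t row(s), so 1 row(s) emitted.
- vid=2: no matching t row, dropped.
- vid=9: 3 matching t row(s), so 3 row(s) emitted.
- vid=4: no matching t row, dropped.
- vid=6: 1 matching t row(s), so 1 row(s) emitted.
- vid=6: 1 matching t row(s), so 1 row(s) emitted.
- vid=NULL: no matching t row, dropped.
- vid=2: no matching t row, dropped.
- vid=9: 3 matching t row(s), so 3 row(s) emitted.
Total: 9 rows.

9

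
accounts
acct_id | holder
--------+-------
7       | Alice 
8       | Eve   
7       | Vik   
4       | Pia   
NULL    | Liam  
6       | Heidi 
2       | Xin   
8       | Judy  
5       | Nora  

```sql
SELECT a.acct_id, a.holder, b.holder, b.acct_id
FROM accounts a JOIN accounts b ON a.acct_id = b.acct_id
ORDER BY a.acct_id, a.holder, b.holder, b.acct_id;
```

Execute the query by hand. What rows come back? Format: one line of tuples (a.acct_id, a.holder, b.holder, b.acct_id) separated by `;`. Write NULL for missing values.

INNER JOIN keeps only pairs where the ON condition holds.
Matching on a.acct_id = b.acct_id. A NULL in a compared column never satisfies the condition.
- a[0] acct_id=7 → 2 match(es) in b → 2 row(s).
- a[1] acct_id=8 → 2 match(es) in b → 2 row(s).
- a[2] acct_id=7 → 2 match(es) in b → 2 row(s).
- a[3] acct_id=4 → 1 match(es) in b → 1 row(s).
- a[4] acct_id=NULL → no match; dropped.
- a[5] acct_id=6 → 1 match(es) in b → 1 row(s).
- a[6] acct_id=2 → 1 match(es) in b → 1 row(s).
- a[7] acct_id=8 → 2 match(es) in b → 2 row(s).
- a[8] acct_id=5 → 1 match(es) in b → 1 row(s).

(2, Xin, Xin, 2); (4, Pia, Pia, 4); (5, Nora, Nora, 5); (6, Heidi, Heidi, 6); (7, Alice, Alice, 7); (7, Alice, Vik, 7); (7, Vik, Alice, 7); (7, Vik, Vik, 7); (8, Eve, Eve, 8); (8, Eve, Judy, 8); (8, Judy, Eve, 8); (8, Judy, Judy, 8)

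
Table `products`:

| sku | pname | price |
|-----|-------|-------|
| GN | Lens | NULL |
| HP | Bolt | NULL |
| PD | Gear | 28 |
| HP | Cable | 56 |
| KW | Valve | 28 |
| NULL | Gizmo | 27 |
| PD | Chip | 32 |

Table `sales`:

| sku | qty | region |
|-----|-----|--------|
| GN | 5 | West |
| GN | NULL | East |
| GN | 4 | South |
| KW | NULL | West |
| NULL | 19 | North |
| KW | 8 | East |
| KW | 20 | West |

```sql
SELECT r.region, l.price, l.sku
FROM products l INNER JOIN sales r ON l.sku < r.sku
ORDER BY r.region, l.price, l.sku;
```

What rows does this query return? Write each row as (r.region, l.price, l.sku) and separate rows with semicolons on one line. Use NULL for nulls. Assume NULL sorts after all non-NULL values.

(East, 56, HP); (East, NULL, GN); (East, NULL, HP); (West, 56, HP); (West, 56, HP); (West, NULL, GN); (West, NULL, GN); (West, NULL, HP); (West, NULL, HP)

INNER JOIN keeps only pairs where the ON condition holds.
Matching on l.sku < r.sku. A NULL in a compared column never satisfies the condition.
- sku=GN: 3 matching r row(s), so 3 row(s) emitted.
- sku=HP: 3 matching r row(s), so 3 row(s) emitted.
- sku=PD: no matching r row, dropped.
- sku=HP: 3 matching r row(s), so 3 row(s) emitted.
- sku=KW: no matching r row, dropped.
- sku=NULL: no matching r row, dropped.
- sku=PD: no matching r row, dropped.
After projecting and ordering:
r.region | l.price | l.sku
East | 56 | HP
East | NULL | GN
East | NULL | HP
West | 56 | HP
West | 56 | HP
West | NULL | GN
West | NULL | GN
West | NULL | HP
West | NULL | HP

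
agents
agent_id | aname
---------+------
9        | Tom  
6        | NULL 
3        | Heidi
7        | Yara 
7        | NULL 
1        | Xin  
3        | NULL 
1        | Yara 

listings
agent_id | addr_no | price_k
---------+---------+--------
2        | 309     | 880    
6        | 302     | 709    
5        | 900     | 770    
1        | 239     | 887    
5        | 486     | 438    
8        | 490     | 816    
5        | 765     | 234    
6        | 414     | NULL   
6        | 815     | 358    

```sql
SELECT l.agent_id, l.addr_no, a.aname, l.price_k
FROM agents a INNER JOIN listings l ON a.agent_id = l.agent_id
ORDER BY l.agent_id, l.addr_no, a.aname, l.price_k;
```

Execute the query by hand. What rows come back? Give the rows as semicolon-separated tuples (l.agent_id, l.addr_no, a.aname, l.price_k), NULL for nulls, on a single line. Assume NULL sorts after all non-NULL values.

(1, 239, Xin, 887); (1, 239, Yara, 887); (6, 302, NULL, 709); (6, 414, NULL, NULL); (6, 815, NULL, 358)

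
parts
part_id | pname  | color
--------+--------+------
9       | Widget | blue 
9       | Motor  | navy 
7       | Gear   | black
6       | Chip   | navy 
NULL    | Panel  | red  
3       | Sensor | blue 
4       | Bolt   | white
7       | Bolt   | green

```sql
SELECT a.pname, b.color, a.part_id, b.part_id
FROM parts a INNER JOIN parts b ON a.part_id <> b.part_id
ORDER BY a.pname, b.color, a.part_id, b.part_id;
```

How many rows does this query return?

38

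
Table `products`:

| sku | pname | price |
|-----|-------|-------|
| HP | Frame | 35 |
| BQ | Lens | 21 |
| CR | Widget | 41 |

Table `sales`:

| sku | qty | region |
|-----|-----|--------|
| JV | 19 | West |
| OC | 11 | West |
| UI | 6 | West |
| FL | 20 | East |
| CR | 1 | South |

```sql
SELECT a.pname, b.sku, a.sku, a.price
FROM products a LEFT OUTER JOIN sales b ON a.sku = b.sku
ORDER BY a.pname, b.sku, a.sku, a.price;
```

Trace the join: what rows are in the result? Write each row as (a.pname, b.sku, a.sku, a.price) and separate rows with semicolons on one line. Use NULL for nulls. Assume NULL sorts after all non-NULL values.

LEFT JOIN keeps every row from `products`; unmatched rows get NULL for `sales`'s columns.
Matching on a.sku = b.sku.
Matched pairs: 1; unmatched a rows kept: 2.

(Frame, NULL, HP, 35); (Lens, NULL, BQ, 21); (Widget, CR, CR, 41)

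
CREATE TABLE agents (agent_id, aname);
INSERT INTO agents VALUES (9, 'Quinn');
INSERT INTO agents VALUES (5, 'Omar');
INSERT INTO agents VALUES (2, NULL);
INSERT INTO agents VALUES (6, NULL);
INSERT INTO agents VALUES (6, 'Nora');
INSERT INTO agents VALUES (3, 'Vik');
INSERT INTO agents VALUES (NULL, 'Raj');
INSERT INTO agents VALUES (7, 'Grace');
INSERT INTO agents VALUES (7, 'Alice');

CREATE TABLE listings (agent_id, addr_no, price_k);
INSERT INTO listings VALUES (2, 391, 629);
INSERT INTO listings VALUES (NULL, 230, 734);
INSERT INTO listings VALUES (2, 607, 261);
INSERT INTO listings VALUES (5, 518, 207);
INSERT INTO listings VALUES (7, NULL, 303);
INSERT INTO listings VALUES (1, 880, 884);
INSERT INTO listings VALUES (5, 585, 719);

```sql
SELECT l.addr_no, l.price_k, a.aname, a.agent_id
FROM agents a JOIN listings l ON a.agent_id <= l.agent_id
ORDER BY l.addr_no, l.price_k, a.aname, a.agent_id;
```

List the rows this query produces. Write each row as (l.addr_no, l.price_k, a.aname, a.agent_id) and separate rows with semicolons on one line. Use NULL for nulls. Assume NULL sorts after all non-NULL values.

(391, 629, NULL, 2); (518, 207, Omar, 5); (518, 207, Vik, 3); (518, 207, NULL, 2); (585, 719, Omar, 5); (585, 719, Vik, 3); (585, 719, NULL, 2); (607, 261, NULL, 2); (NULL, 303, Alice, 7); (NULL, 303, Grace, 7); (NULL, 303, Nora, 6); (NULL, 303, Omar, 5); (NULL, 303, Vik, 3); (NULL, 303, NULL, 2); (NULL, 303, NULL, 6)

INNER JOIN keeps only pairs where the ON condition holds.
Matching on a.agent_id <= l.agent_id. A NULL in a compared column never satisfies the condition.
- a (agent_id=9) has no partner → excluded.
- a (agent_id=5) pairs with 3 row(s) of l.
- a (agent_id=2) pairs with 5 row(s) of l.
- a (agent_id=6) pairs with 1 row(s) of l.
- a (agent_id=6) pairs with 1 row(s) of l.
- a (agent_id=3) pairs with 3 row(s) of l.
- a (agent_id=NULL) has no partner → excluded.
- a (agent_id=7) pairs with 1 row(s) of l.
- a (agent_id=7) pairs with 1 row(s) of l.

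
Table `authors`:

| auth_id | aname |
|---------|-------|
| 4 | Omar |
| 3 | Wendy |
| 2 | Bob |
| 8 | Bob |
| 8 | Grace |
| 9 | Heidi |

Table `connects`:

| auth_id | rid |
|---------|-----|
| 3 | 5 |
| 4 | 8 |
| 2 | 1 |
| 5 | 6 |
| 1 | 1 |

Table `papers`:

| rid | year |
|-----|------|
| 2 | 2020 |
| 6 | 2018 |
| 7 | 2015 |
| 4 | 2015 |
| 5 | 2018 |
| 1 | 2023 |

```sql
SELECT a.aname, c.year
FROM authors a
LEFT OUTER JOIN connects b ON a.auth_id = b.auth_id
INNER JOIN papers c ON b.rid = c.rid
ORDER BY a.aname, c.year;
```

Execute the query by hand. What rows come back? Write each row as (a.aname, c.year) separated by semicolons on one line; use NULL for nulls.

Evaluate left to right. First `authors a LEFT JOIN connects b` on auth_id: 6 row(s).
Then INNER JOIN `papers c` on rid: keep only rows whose b.rid appears in c.

(Bob, 2023); (Wendy, 2018)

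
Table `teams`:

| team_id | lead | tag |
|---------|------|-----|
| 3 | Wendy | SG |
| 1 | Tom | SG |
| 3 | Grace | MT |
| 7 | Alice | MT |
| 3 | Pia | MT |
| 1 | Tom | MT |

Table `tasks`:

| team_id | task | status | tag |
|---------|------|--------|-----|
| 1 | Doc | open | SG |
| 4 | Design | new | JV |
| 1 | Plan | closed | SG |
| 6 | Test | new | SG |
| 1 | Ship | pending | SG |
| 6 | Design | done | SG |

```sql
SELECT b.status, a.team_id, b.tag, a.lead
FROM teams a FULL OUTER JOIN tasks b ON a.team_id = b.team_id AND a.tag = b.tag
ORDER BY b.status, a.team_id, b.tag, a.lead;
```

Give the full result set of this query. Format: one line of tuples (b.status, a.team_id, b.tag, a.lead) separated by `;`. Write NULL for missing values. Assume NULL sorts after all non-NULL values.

(closed, 1, SG, Tom); (done, NULL, SG, NULL); (new, NULL, JV, NULL); (new, NULL, SG, NULL); (open, 1, SG, Tom); (pending, 1, SG, Tom); (NULL, 1, NULL, Tom); (NULL, 3, NULL, Grace); (NULL, 3, NULL, Pia); (NULL, 3, NULL, Wendy); (NULL, 7, NULL, Alice)

FULL OUTER JOIN keeps every row from both sides; unmatched rows get NULL for the other side's columns.
Matching on a.team_id = b.team_id AND a.tag = b.tag.
Matched pairs: 3; unmatched a rows kept: 5; unmatched b rows kept: 3.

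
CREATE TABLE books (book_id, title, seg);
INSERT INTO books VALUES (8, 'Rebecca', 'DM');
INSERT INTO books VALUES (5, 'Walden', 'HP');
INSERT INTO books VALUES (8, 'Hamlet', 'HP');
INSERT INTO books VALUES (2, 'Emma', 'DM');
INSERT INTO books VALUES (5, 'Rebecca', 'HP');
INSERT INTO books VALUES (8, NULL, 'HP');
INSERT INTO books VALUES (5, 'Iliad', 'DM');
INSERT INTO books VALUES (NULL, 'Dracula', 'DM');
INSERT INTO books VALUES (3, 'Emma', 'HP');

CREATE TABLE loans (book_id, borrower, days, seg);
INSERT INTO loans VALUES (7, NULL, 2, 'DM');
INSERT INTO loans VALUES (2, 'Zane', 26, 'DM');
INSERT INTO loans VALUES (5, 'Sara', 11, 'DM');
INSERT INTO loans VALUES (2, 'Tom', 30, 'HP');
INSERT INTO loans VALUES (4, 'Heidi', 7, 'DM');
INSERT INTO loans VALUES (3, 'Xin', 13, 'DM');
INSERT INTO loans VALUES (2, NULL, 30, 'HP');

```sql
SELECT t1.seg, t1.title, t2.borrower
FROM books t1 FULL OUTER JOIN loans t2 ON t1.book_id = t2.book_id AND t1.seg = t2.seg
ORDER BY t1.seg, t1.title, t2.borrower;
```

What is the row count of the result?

14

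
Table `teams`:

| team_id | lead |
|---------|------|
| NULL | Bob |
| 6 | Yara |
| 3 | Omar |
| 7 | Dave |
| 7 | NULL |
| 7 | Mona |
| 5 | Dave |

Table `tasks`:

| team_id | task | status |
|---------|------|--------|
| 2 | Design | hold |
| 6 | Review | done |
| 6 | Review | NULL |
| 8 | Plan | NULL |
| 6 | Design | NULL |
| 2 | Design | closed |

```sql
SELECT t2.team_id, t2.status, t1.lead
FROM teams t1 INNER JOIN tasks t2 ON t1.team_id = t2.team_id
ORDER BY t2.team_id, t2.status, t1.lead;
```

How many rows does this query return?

3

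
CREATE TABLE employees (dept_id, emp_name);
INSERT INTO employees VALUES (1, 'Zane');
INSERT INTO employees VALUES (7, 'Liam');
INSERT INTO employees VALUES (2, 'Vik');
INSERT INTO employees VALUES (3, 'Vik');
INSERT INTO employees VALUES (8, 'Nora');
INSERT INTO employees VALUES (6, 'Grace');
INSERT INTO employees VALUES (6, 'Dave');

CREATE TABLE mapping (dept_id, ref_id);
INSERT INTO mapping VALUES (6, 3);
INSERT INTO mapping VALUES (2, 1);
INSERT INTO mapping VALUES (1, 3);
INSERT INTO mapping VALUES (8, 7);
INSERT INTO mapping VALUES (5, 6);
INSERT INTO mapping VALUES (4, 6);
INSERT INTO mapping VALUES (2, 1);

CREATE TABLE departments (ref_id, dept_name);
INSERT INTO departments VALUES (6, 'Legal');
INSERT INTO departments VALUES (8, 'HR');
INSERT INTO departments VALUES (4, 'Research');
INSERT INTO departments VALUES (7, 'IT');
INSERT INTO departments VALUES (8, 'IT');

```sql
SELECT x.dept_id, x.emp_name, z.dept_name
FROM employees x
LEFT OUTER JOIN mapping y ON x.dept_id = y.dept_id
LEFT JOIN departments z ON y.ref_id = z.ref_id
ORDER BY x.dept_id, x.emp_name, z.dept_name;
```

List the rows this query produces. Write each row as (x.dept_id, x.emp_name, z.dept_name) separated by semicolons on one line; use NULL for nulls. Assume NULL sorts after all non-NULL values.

(1, Zane, NULL); (2, Vik, NULL); (2, Vik, NULL); (3, Vik, NULL); (6, Dave, NULL); (6, Grace, NULL); (7, Liam, NULL); (8, Nora, IT)

Step 1 — x LEFT JOIN y on dept_id → 8 row(s).
Then LEFT JOIN `departments z` on ref_id: each of those 8 rows is kept; rows whose y.ref_id has no match in z get NULL for z's columns.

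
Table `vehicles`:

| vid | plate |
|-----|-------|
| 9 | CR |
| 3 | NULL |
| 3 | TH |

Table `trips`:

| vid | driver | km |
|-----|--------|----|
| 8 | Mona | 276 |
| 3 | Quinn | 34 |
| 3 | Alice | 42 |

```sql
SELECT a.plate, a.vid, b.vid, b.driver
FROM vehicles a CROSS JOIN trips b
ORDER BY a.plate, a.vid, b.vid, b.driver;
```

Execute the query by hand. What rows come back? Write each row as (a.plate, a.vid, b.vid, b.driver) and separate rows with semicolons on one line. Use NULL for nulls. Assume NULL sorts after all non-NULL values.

CROSS JOIN pairs every row of `vehicles` with every row of `trips`: 3 × 3 = 9 rows.
After projecting and ordering:
a.plate | a.vid | b.vid | b.driver
CR | 9 | 3 | Alice
CR | 9 | 3 | Quinn
CR | 9 | 8 | Mona
TH | 3 | 3 | Alice
TH | 3 | 3 | Quinn
TH | 3 | 8 | Mona
NULL | 3 | 3 | Alice
NULL | 3 | 3 | Quinn
NULL | 3 | 8 | Mona

(CR, 9, 3, Alice); (CR, 9, 3, Quinn); (CR, 9, 8, Mona); (TH, 3, 3, Alice); (TH, 3, 3, Quinn); (TH, 3, 8, Mona); (NULL, 3, 3, Alice); (NULL, 3, 3, Quinn); (NULL, 3, 8, Mona)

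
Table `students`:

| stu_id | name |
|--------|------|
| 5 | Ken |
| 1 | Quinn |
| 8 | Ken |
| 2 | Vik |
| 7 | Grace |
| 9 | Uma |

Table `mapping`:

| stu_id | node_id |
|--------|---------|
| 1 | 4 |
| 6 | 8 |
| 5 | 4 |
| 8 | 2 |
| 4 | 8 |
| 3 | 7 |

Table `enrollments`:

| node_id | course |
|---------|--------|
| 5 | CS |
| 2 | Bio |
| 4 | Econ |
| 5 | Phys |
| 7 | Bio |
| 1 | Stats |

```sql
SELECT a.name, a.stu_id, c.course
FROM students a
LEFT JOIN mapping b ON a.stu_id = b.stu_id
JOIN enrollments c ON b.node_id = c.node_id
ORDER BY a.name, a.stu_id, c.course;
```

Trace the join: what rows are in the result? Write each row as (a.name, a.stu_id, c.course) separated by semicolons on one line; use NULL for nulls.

Joins associate left-to-right: students LEFT JOIN mapping on stu_id gives 6 intermediate row(s).
Then INNER JOIN `enrollments c` on node_id: keep only rows whose b.node_id appears in c.

(Ken, 5, Econ); (Ken, 8, Bio); (Quinn, 1, Econ)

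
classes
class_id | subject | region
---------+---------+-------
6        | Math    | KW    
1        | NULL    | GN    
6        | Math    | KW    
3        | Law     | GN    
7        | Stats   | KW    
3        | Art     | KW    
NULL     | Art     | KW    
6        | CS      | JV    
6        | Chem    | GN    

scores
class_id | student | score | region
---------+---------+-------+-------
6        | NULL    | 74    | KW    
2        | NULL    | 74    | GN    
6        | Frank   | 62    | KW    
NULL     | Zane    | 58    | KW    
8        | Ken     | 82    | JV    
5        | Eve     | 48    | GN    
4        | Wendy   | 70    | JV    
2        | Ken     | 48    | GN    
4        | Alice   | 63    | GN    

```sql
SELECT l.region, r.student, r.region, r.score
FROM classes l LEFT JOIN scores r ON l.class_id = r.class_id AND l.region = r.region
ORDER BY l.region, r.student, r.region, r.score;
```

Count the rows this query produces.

11

LEFT JOIN keeps every row from `classes`; unmatched rows get NULL for `scores`'s columns.
Matching on l.class_id = r.class_id AND l.region = r.region. A NULL in a compared column never satisfies the condition.
- l row (class_id=6, region=KW): matches 2 r row(s) → 2 output row(s).
- l row (class_id=1, region=GN): no match → kept, r columns NULL.
- l row (class_id=6, region=KW): matches 2 r row(s) → 2 output row(s).
- l row (class_id=3, region=GN): no match → kept, r columns NULL.
- l row (class_id=7, region=KW): no match → kept, r columns NULL.
- l row (class_id=3, region=KW): no match → kept, r columns NULL.
- l row (class_id=NULL, region=KW): no match → kept, r columns NULL.
- l row (class_id=6, region=JV): no match → kept, r columns NULL.
- l row (class_id=6, region=GN): no match → kept, r columns NULL.
Total: 4 matched + 7 padded = 11 rows.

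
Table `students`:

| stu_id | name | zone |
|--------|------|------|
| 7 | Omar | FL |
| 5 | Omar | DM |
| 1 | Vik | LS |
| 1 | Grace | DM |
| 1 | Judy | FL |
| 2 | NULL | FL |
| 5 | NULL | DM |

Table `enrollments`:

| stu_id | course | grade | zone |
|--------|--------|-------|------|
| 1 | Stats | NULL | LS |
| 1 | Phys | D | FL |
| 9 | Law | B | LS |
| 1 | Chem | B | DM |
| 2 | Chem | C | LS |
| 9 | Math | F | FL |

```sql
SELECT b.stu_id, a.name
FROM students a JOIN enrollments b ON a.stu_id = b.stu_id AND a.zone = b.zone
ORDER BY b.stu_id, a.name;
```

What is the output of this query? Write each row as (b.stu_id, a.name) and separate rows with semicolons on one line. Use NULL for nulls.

(1, Grace); (1, Judy); (1, Vik)

INNER JOIN keeps only pairs where the ON condition holds.
Matching on a.stu_id = b.stu_id AND a.zone = b.zone.
- a[0] stu_id=7, zone=FL → no match; dropped.
- a[1] stu_id=5, zone=DM → no match; dropped.
- a[2] stu_id=1, zone=LS → 1 match(es) in b → 1 row(s).
- a[3] stu_id=1, zone=DM → 1 match(es) in b → 1 row(s).
- a[4] stu_id=1, zone=FL → 1 match(es) in b → 1 row(s).
- a[5] stu_id=2, zone=FL → no match; dropped.
- a[6] stu_id=5, zone=DM → no match; dropped.
After projecting and ordering:
b.stu_id | a.name
1 | Grace
1 | Judy
1 | Vik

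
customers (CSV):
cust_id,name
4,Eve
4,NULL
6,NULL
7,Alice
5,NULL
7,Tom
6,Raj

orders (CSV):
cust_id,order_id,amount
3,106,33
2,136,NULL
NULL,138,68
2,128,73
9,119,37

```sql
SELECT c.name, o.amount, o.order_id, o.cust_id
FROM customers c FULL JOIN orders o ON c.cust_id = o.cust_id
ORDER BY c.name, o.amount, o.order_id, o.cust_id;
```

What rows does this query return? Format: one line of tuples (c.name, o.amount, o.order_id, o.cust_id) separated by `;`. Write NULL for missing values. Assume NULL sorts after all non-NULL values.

(Alice, NULL, NULL, NULL); (Eve, NULL, NULL, NULL); (Raj, NULL, NULL, NULL); (Tom, NULL, NULL, NULL); (NULL, 33, 106, 3); (NULL, 37, 119, 9); (NULL, 68, 138, NULL); (NULL, 73, 128, 2); (NULL, NULL, 136, 2); (NULL, NULL, NULL, NULL); (NULL, NULL, NULL, NULL); (NULL, NULL, NULL, NULL)

FULL OUTER JOIN keeps every row from both sides; unmatched rows get NULL for the other side's columns.
Matching on c.cust_id = o.cust_id. A NULL in a compared column never satisfies the condition.
Matched pairs: 0; unmatched c rows kept: 7; unmatched o rows kept: 5.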